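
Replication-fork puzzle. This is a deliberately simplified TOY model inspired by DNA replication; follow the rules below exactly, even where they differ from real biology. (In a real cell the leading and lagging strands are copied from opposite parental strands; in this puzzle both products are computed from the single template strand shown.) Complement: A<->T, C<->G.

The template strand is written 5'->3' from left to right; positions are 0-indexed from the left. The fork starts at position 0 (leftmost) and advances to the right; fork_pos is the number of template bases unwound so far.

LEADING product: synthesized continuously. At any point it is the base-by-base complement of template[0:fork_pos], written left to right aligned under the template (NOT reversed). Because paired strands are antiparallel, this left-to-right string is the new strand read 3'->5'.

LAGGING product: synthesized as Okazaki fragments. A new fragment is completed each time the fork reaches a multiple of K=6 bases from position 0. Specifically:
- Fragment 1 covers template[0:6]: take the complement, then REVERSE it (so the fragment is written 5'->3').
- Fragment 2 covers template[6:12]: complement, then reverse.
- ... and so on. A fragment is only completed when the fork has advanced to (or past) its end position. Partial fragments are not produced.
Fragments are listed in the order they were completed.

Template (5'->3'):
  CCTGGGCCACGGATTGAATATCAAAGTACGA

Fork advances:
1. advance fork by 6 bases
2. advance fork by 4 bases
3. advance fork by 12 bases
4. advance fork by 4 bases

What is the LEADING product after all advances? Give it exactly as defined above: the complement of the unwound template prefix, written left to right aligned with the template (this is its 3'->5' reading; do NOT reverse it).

Step 1: advance 6 -> fork_pos = 0 + 6 = 6.
Step 2: advance 4 -> fork_pos = 6 + 4 = 10.
Step 3: advance 12 -> fork_pos = 10 + 12 = 22.
Step 4: advance 4 -> fork_pos = 22 + 4 = 26.
Unwound prefix: template[0:26] = CCTGGGCCACGGATTGAATATCAAAG
Complement it base by base (A<->T, C<->G), keeping left-to-right order:
  [0:5] CCTGG -> GGACC
  [5:10] GCCAC -> CGGTG
  [10:15] GGATT -> CCTAA
  [15:20] GAATA -> CTTAT
  [20:25] TCAAA -> AGTTT
  [25:26] G -> C
Concatenate: GGACCCGGTGCCTAACTTATAGTTTC (length 26; written aligned with the template, i.e. 3'->5').

Answer: GGACCCGGTGCCTAACTTATAGTTTC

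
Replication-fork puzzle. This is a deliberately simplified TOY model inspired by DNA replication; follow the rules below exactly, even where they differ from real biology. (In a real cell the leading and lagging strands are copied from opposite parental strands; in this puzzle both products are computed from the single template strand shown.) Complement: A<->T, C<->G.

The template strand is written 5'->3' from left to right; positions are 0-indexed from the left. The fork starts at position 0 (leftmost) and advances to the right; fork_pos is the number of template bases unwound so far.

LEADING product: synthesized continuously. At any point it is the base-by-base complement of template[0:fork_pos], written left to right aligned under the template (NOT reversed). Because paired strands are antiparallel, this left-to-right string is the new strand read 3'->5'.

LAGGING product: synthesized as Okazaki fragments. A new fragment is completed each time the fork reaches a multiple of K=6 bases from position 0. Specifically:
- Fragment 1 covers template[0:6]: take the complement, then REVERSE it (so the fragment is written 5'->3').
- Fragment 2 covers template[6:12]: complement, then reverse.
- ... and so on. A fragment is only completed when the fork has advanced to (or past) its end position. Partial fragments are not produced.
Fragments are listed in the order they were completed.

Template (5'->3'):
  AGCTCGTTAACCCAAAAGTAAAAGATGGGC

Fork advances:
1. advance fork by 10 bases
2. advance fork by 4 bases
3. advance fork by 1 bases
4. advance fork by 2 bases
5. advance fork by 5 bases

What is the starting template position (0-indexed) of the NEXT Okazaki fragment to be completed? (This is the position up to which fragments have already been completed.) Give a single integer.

Step 1: advance 10 -> fork_pos = 0 + 10 = 10. Reached multiple(s) of 6: 6 -> fragment 1 completed (1 total).
Step 2: advance 4 -> fork_pos = 10 + 4 = 14. Reached multiple(s) of 6: 12 -> fragment 2 completed (2 total).
Step 3: advance 1 -> fork_pos = 14 + 1 = 15. Next multiple of 6 is 18 (not reached); still 2 fragment(s).
Step 4: advance 2 -> fork_pos = 15 + 2 = 17. Next multiple of 6 is 18 (not reached); still 2 fragment(s).
Step 5: advance 5 -> fork_pos = 17 + 5 = 22. Reached multiple(s) of 6: 18 -> fragment 3 completed (3 total).
3 fragment(s) completed, covering template[0:18] (3 x 6 = 18). The next fragment, fragment 4, covers template[18:24], so it starts at position 18.

Answer: 18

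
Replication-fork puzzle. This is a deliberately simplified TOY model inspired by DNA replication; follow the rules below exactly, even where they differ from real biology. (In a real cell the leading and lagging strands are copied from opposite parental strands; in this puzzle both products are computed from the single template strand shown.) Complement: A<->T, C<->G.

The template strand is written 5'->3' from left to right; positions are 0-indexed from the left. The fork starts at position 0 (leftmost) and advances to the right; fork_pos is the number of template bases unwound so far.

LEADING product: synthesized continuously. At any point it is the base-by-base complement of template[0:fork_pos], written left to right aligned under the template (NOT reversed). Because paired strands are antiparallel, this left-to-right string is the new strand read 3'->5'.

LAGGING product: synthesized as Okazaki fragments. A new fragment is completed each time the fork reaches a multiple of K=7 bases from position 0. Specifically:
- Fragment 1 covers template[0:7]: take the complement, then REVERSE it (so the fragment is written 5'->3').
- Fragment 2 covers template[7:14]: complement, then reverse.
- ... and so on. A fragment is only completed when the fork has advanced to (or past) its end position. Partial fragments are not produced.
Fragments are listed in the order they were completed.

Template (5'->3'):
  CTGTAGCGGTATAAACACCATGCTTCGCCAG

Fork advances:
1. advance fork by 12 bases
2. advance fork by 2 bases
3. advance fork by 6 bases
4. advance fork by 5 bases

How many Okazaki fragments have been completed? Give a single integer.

Step 1: advance 12 -> fork_pos = 0 + 12 = 12. Reached multiple(s) of 7: 7 -> fragment 1 completed (1 total).
Step 2: advance 2 -> fork_pos = 12 + 2 = 14. Reached multiple(s) of 7: 14 -> fragment 2 completed (2 total).
Step 3: advance 6 -> fork_pos = 14 + 6 = 20. Next multiple of 7 is 21 (not reached); still 2 fragment(s).
Step 4: advance 5 -> fork_pos = 20 + 5 = 25. Reached multiple(s) of 7: 21 -> fragment 3 completed (3 total).
Check: final fork_pos = 25; the multiples of 7 that are <= 25 are 7..21 -> 25 // 7 = 3 completed fragment(s).

Answer: 3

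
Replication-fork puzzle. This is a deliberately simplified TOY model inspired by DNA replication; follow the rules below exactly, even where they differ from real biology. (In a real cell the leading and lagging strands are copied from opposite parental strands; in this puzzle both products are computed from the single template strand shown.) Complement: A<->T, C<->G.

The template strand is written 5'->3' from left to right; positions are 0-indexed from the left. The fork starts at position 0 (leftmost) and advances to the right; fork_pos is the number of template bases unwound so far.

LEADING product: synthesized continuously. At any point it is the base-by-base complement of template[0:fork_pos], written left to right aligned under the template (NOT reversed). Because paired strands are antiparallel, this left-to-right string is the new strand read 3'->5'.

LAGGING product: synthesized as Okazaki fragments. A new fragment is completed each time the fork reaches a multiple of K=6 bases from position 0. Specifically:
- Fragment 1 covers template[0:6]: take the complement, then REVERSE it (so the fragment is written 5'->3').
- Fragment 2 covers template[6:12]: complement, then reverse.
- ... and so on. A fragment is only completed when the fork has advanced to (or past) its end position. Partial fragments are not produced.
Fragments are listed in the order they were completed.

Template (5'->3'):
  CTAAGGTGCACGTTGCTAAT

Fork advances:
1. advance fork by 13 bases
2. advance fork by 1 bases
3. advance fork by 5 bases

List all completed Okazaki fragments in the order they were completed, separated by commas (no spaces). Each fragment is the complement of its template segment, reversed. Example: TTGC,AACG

Answer: CCTTAG,CGTGCA,TAGCAA

Derivation:
Step 1: advance 13 -> fork_pos = 0 + 13 = 13. Reached multiple(s) of 6: 6, 12 -> fragments 1-2 completed (2 total).
Step 2: advance 1 -> fork_pos = 13 + 1 = 14. Next multiple of 6 is 18 (not reached); still 2 fragment(s).
Step 3: advance 5 -> fork_pos = 14 + 5 = 19. Reached multiple(s) of 6: 18 -> fragment 3 completed (3 total).
Final fork_pos = 19, so 3 fragment(s) are complete. Build each: template segment -> complement -> reverse.
Fragment 1: template[0:6] = CTAAGG -> complement GATTCC -> reversed CCTTAG
Fragment 2: template[6:12] = TGCACG -> complement ACGTGC -> reversed CGTGCA
Fragment 3: template[12:18] = TTGCTA -> complement AACGAT -> reversed TAGCAA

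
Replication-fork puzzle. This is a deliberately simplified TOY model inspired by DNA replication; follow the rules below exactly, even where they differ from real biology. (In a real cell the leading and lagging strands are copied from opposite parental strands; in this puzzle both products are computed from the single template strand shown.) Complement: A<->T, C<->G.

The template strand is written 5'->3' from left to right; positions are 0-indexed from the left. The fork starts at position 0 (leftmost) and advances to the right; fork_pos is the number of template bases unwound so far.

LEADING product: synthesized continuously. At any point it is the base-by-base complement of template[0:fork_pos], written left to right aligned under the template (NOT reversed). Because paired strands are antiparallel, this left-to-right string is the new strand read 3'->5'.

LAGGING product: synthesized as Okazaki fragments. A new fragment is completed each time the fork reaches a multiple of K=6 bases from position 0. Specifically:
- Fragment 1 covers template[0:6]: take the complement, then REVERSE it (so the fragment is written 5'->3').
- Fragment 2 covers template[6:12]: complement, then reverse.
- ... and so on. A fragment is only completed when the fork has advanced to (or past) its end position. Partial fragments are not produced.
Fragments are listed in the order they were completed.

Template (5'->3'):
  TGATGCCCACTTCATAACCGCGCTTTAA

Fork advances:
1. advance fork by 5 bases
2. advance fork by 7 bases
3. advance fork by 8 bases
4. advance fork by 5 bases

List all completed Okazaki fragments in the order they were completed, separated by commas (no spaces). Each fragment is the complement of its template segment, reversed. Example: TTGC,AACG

Step 1: advance 5 -> fork_pos = 0 + 5 = 5. Next multiple of 6 is 6 (not reached); still 0 fragment(s).
Step 2: advance 7 -> fork_pos = 5 + 7 = 12. Reached multiple(s) of 6: 6, 12 -> fragments 1-2 completed (2 total).
Step 3: advance 8 -> fork_pos = 12 + 8 = 20. Reached multiple(s) of 6: 18 -> fragment 3 completed (3 total).
Step 4: advance 5 -> fork_pos = 20 + 5 = 25. Reached multiple(s) of 6: 24 -> fragment 4 completed (4 total).
Final fork_pos = 25, so 4 fragment(s) are complete. Build each: template segment -> complement -> reverse.
Fragment 1: template[0:6] = TGATGC -> complement ACTACG -> reversed GCATCA
Fragment 2: template[6:12] = CCACTT -> complement GGTGAA -> reversed AAGTGG
Fragment 3: template[12:18] = CATAAC -> complement GTATTG -> reversed GTTATG
Fragment 4: template[18:24] = CGCGCT -> complement GCGCGA -> reversed AGCGCG

Answer: GCATCA,AAGTGG,GTTATG,AGCGCG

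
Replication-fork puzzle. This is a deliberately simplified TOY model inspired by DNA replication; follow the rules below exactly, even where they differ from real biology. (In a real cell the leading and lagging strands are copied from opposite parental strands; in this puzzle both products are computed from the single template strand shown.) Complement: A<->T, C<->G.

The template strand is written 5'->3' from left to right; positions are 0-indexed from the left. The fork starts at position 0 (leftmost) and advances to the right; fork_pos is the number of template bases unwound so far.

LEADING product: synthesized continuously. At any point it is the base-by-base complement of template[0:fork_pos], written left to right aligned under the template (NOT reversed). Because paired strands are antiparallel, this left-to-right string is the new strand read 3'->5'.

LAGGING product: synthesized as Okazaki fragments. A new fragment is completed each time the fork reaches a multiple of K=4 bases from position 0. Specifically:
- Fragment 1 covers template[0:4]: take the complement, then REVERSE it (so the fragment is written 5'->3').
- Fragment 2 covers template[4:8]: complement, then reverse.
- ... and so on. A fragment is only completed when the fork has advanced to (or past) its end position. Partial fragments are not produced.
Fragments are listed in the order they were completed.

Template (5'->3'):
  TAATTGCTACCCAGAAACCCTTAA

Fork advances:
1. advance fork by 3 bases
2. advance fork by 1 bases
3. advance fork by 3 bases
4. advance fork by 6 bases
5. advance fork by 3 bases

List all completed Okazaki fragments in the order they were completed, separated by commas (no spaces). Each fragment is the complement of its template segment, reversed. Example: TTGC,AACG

Answer: ATTA,AGCA,GGGT,TTCT

Derivation:
Step 1: advance 3 -> fork_pos = 0 + 3 = 3. Next multiple of 4 is 4 (not reached); still 0 fragment(s).
Step 2: advance 1 -> fork_pos = 3 + 1 = 4. Reached multiple(s) of 4: 4 -> fragment 1 completed (1 total).
Step 3: advance 3 -> fork_pos = 4 + 3 = 7. Next multiple of 4 is 8 (not reached); still 1 fragment(s).
Step 4: advance 6 -> fork_pos = 7 + 6 = 13. Reached multiple(s) of 4: 8, 12 -> fragments 2-3 completed (3 total).
Step 5: advance 3 -> fork_pos = 13 + 3 = 16. Reached multiple(s) of 4: 16 -> fragment 4 completed (4 total).
Final fork_pos = 16, so 4 fragment(s) are complete. Build each: template segment -> complement -> reverse.
Fragment 1: template[0:4] = TAAT -> complement ATTA -> reversed ATTA
Fragment 2: template[4:8] = TGCT -> complement ACGA -> reversed AGCA
Fragment 3: template[8:12] = ACCC -> complement TGGG -> reversed GGGT
Fragment 4: template[12:16] = AGAA -> complement TCTT -> reversed TTCT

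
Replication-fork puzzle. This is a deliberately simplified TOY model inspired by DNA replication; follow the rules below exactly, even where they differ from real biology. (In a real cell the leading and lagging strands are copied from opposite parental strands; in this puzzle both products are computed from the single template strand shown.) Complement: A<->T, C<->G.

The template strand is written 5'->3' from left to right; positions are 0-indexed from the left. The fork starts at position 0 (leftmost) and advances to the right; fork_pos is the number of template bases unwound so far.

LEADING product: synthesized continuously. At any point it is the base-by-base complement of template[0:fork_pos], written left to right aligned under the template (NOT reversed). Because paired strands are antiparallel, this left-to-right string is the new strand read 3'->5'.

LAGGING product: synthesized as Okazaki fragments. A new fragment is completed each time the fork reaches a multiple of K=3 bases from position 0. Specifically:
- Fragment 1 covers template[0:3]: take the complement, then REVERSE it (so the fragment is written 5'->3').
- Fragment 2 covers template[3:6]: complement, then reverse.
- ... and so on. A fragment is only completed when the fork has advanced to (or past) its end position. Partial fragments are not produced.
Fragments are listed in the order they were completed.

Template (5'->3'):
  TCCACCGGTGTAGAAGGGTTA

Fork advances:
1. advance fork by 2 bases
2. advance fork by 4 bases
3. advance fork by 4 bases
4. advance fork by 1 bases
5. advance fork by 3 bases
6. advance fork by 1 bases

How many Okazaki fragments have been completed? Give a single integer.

Step 1: advance 2 -> fork_pos = 0 + 2 = 2. Next multiple of 3 is 3 (not reached); still 0 fragment(s).
Step 2: advance 4 -> fork_pos = 2 + 4 = 6. Reached multiple(s) of 3: 3, 6 -> fragments 1-2 completed (2 total).
Step 3: advance 4 -> fork_pos = 6 + 4 = 10. Reached multiple(s) of 3: 9 -> fragment 3 completed (3 total).
Step 4: advance 1 -> fork_pos = 10 + 1 = 11. Next multiple of 3 is 12 (not reached); still 3 fragment(s).
Step 5: advance 3 -> fork_pos = 11 + 3 = 14. Reached multiple(s) of 3: 12 -> fragment 4 completed (4 total).
Step 6: advance 1 -> fork_pos = 14 + 1 = 15. Reached multiple(s) of 3: 15 -> fragment 5 completed (5 total).
Check: final fork_pos = 15; the multiples of 3 that are <= 15 are 3..15 -> 15 // 3 = 5 completed fragment(s).

Answer: 5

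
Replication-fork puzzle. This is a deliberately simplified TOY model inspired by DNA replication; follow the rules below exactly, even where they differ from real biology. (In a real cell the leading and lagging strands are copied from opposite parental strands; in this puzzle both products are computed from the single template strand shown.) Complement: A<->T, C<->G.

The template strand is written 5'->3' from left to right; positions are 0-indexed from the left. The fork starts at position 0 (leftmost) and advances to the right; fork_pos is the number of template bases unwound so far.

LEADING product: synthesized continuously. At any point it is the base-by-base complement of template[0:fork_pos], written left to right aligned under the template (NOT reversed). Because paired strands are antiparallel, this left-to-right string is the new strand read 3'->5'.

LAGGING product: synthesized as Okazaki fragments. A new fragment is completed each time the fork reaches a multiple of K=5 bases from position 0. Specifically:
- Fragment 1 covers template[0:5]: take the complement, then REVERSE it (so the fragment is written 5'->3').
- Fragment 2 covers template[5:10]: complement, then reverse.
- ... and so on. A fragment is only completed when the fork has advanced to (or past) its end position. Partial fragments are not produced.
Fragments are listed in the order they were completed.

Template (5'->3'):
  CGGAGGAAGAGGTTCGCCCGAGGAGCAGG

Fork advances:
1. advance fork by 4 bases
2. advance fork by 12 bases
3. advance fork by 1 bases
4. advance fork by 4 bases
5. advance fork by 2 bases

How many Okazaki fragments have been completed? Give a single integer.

Answer: 4

Derivation:
Step 1: advance 4 -> fork_pos = 0 + 4 = 4. Next multiple of 5 is 5 (not reached); still 0 fragment(s).
Step 2: advance 12 -> fork_pos = 4 + 12 = 16. Reached multiple(s) of 5: 5, 10, 15 -> fragments 1-3 completed (3 total).
Step 3: advance 1 -> fork_pos = 16 + 1 = 17. Next multiple of 5 is 20 (not reached); still 3 fragment(s).
Step 4: advance 4 -> fork_pos = 17 + 4 = 21. Reached multiple(s) of 5: 20 -> fragment 4 completed (4 total).
Step 5: advance 2 -> fork_pos = 21 + 2 = 23. Next multiple of 5 is 25 (not reached); still 4 fragment(s).
Check: final fork_pos = 23; the multiples of 5 that are <= 23 are 5..20 -> 23 // 5 = 4 completed fragment(s).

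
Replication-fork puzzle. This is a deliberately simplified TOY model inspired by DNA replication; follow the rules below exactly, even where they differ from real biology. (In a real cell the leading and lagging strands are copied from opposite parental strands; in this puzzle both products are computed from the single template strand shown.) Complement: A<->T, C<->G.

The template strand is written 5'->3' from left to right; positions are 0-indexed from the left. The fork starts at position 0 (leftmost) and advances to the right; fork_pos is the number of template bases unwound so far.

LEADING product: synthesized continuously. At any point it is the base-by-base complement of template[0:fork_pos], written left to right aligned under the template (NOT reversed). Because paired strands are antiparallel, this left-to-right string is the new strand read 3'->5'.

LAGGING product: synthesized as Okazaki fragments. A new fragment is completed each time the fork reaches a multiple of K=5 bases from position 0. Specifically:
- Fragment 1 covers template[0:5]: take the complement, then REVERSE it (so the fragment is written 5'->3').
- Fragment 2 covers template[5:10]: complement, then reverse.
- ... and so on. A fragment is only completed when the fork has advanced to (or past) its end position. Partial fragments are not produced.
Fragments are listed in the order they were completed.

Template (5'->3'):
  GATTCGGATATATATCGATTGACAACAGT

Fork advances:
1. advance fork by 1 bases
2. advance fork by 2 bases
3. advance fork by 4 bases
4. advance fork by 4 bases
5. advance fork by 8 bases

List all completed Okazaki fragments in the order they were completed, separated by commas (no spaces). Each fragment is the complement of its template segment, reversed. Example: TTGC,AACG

Step 1: advance 1 -> fork_pos = 0 + 1 = 1. Next multiple of 5 is 5 (not reached); still 0 fragment(s).
Step 2: advance 2 -> fork_pos = 1 + 2 = 3. Next multiple of 5 is 5 (not reached); still 0 fragment(s).
Step 3: advance 4 -> fork_pos = 3 + 4 = 7. Reached multiple(s) of 5: 5 -> fragment 1 completed (1 total).
Step 4: advance 4 -> fork_pos = 7 + 4 = 11. Reached multiple(s) of 5: 10 -> fragment 2 completed (2 total).
Step 5: advance 8 -> fork_pos = 11 + 8 = 19. Reached multiple(s) of 5: 15 -> fragment 3 completed (3 total).
Final fork_pos = 19, so 3 fragment(s) are complete. Build each: template segment -> complement -> reverse.
Fragment 1: template[0:5] = GATTC -> complement CTAAG -> reversed GAATC
Fragment 2: template[5:10] = GGATA -> complement CCTAT -> reversed TATCC
Fragment 3: template[10:15] = TATAT -> complement ATATA -> reversed ATATA

Answer: GAATC,TATCC,ATATA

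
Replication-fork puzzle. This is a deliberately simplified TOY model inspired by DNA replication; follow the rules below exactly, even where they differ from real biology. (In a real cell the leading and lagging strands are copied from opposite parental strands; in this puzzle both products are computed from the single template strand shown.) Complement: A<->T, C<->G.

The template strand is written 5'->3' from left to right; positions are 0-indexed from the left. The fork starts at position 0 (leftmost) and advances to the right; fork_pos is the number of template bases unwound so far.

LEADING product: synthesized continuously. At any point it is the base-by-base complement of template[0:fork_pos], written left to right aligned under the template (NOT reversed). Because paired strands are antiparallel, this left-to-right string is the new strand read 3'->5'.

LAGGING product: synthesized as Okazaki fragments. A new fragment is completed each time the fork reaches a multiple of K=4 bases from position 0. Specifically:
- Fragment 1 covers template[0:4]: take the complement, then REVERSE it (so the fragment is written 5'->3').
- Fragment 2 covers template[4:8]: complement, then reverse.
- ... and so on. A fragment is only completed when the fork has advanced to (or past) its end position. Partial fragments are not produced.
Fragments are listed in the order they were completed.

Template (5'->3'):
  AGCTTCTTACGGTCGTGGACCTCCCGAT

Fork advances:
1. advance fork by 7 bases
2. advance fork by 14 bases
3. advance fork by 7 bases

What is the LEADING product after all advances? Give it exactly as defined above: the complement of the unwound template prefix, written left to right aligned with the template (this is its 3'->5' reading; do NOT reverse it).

Step 1: advance 7 -> fork_pos = 0 + 7 = 7.
Step 2: advance 14 -> fork_pos = 7 + 14 = 21.
Step 3: advance 7 -> fork_pos = 21 + 7 = 28.
Unwound prefix: template[0:28] = AGCTTCTTACGGTCGTGGACCTCCCGAT
Complement it base by base (A<->T, C<->G), keeping left-to-right order:
  [0:5] AGCTT -> TCGAA
  [5:10] CTTAC -> GAATG
  [10:15] GGTCG -> CCAGC
  [15:20] TGGAC -> ACCTG
  [20:25] CTCCC -> GAGGG
  [25:28] GAT -> CTA
Concatenate: TCGAAGAATGCCAGCACCTGGAGGGCTA (length 28; written aligned with the template, i.e. 3'->5').

Answer: TCGAAGAATGCCAGCACCTGGAGGGCTA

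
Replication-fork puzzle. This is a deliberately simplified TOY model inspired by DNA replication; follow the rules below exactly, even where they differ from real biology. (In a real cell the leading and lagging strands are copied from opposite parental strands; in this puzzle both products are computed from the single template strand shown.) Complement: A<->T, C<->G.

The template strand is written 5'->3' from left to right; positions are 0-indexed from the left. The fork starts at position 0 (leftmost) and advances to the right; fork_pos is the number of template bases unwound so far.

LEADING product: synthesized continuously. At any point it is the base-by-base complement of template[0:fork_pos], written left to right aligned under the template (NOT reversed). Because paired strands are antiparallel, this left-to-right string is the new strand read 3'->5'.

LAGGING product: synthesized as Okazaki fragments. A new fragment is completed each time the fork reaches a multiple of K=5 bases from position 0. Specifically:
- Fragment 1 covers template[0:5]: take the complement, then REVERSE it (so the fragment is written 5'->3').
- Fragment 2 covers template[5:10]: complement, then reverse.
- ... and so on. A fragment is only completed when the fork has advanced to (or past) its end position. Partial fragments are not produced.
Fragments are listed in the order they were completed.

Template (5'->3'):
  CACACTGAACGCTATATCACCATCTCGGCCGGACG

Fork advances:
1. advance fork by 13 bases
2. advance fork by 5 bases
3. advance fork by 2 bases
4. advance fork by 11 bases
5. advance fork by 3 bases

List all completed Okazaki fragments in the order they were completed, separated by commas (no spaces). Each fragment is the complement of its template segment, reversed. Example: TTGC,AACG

Answer: GTGTG,GTTCA,ATAGC,GTGAT,AGATG,GGCCG

Derivation:
Step 1: advance 13 -> fork_pos = 0 + 13 = 13. Reached multiple(s) of 5: 5, 10 -> fragments 1-2 completed (2 total).
Step 2: advance 5 -> fork_pos = 13 + 5 = 18. Reached multiple(s) of 5: 15 -> fragment 3 completed (3 total).
Step 3: advance 2 -> fork_pos = 18 + 2 = 20. Reached multiple(s) of 5: 20 -> fragment 4 completed (4 total).
Step 4: advance 11 -> fork_pos = 20 + 11 = 31. Reached multiple(s) of 5: 25, 30 -> fragments 5-6 completed (6 total).
Step 5: advance 3 -> fork_pos = 31 + 3 = 34. Next multiple of 5 is 35 (not reached); still 6 fragment(s).
Final fork_pos = 34, so 6 fragment(s) are complete. Build each: template segment -> complement -> reverse.
Fragment 1: template[0:5] = CACAC -> complement GTGTG -> reversed GTGTG
Fragment 2: template[5:10] = TGAAC -> complement ACTTG -> reversed GTTCA
Fragment 3: template[10:15] = GCTAT -> complement CGATA -> reversed ATAGC
Fragment 4: template[15:20] = ATCAC -> complement TAGTG -> reversed GTGAT
Fragment 5: template[20:25] = CATCT -> complement GTAGA -> reversed AGATG
Fragment 6: template[25:30] = CGGCC -> complement GCCGG -> reversed GGCCG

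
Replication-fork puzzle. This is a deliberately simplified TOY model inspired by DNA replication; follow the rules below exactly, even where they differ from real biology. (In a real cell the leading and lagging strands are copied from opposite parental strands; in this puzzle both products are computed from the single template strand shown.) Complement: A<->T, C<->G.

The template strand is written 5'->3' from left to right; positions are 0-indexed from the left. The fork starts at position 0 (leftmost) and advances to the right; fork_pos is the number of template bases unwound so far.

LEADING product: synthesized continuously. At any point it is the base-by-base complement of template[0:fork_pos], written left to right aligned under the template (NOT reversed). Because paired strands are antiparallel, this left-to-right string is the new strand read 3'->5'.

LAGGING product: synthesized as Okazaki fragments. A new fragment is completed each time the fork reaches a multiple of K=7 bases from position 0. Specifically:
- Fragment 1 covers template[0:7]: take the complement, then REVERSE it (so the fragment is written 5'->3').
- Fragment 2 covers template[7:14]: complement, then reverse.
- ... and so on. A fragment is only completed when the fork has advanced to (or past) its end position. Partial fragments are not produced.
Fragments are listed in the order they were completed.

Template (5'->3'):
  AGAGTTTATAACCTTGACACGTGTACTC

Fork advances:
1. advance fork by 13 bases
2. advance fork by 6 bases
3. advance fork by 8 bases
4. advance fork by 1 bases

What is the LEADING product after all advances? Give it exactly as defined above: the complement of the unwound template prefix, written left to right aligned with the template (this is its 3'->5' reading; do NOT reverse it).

Step 1: advance 13 -> fork_pos = 0 + 13 = 13.
Step 2: advance 6 -> fork_pos = 13 + 6 = 19.
Step 3: advance 8 -> fork_pos = 19 + 8 = 27.
Step 4: advance 1 -> fork_pos = 27 + 1 = 28.
Unwound prefix: template[0:28] = AGAGTTTATAACCTTGACACGTGTACTC
Complement it base by base (A<->T, C<->G), keeping left-to-right order:
  [0:5] AGAGT -> TCTCA
  [5:10] TTATA -> AATAT
  [10:15] ACCTT -> TGGAA
  [15:20] GACAC -> CTGTG
  [20:25] GTGTA -> CACAT
  [25:28] CTC -> GAG
Concatenate: TCTCAAATATTGGAACTGTGCACATGAG (length 28; written aligned with the template, i.e. 3'->5').

Answer: TCTCAAATATTGGAACTGTGCACATGAG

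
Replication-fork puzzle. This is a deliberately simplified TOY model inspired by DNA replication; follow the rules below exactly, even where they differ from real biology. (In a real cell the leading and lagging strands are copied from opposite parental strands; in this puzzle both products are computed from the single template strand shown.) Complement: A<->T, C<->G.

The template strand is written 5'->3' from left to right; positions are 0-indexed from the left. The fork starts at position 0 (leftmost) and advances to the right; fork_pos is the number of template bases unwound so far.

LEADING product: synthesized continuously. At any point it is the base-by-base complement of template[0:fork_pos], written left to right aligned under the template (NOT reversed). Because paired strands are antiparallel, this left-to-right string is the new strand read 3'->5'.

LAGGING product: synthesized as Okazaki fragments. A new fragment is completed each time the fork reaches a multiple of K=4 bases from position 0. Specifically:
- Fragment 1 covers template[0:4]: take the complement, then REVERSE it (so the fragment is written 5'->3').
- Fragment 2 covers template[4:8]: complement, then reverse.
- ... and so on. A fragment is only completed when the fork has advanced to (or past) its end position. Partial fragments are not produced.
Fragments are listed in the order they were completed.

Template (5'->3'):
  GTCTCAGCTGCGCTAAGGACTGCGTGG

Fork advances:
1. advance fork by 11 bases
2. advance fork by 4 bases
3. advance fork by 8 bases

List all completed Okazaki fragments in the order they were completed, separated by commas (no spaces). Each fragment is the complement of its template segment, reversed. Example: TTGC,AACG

Answer: AGAC,GCTG,CGCA,TTAG,GTCC

Derivation:
Step 1: advance 11 -> fork_pos = 0 + 11 = 11. Reached multiple(s) of 4: 4, 8 -> fragments 1-2 completed (2 total).
Step 2: advance 4 -> fork_pos = 11 + 4 = 15. Reached multiple(s) of 4: 12 -> fragment 3 completed (3 total).
Step 3: advance 8 -> fork_pos = 15 + 8 = 23. Reached multiple(s) of 4: 16, 20 -> fragments 4-5 completed (5 total).
Final fork_pos = 23, so 5 fragment(s) are complete. Build each: template segment -> complement -> reverse.
Fragment 1: template[0:4] = GTCT -> complement CAGA -> reversed AGAC
Fragment 2: template[4:8] = CAGC -> complement GTCG -> reversed GCTG
Fragment 3: template[8:12] = TGCG -> complement ACGC -> reversed CGCA
Fragment 4: template[12:16] = CTAA -> complement GATT -> reversed TTAG
Fragment 5: template[16:20] = GGAC -> complement CCTG -> reversed GTCC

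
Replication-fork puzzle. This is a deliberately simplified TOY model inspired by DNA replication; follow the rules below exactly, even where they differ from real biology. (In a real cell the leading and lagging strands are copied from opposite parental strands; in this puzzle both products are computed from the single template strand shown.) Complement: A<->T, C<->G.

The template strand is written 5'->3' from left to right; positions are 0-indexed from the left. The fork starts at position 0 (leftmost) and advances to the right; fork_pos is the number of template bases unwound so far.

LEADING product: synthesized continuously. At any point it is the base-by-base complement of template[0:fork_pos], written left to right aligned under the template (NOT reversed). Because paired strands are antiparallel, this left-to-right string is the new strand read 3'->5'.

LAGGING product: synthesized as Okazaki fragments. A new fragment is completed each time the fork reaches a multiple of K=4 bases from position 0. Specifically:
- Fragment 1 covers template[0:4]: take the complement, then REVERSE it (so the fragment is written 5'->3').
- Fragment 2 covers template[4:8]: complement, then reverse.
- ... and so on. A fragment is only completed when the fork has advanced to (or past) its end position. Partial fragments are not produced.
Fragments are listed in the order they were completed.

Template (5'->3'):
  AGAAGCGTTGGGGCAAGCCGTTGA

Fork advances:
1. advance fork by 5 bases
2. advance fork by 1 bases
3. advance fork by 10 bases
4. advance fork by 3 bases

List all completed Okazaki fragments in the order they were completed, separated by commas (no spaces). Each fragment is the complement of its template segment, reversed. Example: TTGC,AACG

Answer: TTCT,ACGC,CCCA,TTGC

Derivation:
Step 1: advance 5 -> fork_pos = 0 + 5 = 5. Reached multiple(s) of 4: 4 -> fragment 1 completed (1 total).
Step 2: advance 1 -> fork_pos = 5 + 1 = 6. Next multiple of 4 is 8 (not reached); still 1 fragment(s).
Step 3: advance 10 -> fork_pos = 6 + 10 = 16. Reached multiple(s) of 4: 8, 12, 16 -> fragments 2-4 completed (4 total).
Step 4: advance 3 -> fork_pos = 16 + 3 = 19. Next multiple of 4 is 20 (not reached); still 4 fragment(s).
Final fork_pos = 19, so 4 fragment(s) are complete. Build each: template segment -> complement -> reverse.
Fragment 1: template[0:4] = AGAA -> complement TCTT -> reversed TTCT
Fragment 2: template[4:8] = GCGT -> complement CGCA -> reversed ACGC
Fragment 3: template[8:12] = TGGG -> complement ACCC -> reversed CCCA
Fragment 4: template[12:16] = GCAA -> complement CGTT -> reversed TTGC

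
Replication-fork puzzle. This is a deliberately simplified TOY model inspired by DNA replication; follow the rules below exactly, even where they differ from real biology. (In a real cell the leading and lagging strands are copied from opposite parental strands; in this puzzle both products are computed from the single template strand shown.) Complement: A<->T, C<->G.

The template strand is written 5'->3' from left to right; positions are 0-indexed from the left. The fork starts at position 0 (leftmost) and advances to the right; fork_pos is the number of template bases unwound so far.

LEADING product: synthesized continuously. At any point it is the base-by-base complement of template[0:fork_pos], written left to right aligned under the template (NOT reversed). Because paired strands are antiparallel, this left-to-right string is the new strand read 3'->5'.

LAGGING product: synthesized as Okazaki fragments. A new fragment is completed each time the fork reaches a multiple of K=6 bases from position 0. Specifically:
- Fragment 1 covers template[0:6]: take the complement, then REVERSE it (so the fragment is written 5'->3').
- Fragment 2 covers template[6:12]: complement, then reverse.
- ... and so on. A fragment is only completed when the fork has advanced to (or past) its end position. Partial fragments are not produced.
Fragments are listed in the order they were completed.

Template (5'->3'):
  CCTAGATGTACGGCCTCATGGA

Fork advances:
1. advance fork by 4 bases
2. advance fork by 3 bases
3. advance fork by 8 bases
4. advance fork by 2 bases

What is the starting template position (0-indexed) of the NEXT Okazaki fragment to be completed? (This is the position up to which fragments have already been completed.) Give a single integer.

Answer: 12

Derivation:
Step 1: advance 4 -> fork_pos = 0 + 4 = 4. Next multiple of 6 is 6 (not reached); still 0 fragment(s).
Step 2: advance 3 -> fork_pos = 4 + 3 = 7. Reached multiple(s) of 6: 6 -> fragment 1 completed (1 total).
Step 3: advance 8 -> fork_pos = 7 + 8 = 15. Reached multiple(s) of 6: 12 -> fragment 2 completed (2 total).
Step 4: advance 2 -> fork_pos = 15 + 2 = 17. Next multiple of 6 is 18 (not reached); still 2 fragment(s).
2 fragment(s) completed, covering template[0:12] (2 x 6 = 12). The next fragment, fragment 3, covers template[12:18], so it starts at position 12.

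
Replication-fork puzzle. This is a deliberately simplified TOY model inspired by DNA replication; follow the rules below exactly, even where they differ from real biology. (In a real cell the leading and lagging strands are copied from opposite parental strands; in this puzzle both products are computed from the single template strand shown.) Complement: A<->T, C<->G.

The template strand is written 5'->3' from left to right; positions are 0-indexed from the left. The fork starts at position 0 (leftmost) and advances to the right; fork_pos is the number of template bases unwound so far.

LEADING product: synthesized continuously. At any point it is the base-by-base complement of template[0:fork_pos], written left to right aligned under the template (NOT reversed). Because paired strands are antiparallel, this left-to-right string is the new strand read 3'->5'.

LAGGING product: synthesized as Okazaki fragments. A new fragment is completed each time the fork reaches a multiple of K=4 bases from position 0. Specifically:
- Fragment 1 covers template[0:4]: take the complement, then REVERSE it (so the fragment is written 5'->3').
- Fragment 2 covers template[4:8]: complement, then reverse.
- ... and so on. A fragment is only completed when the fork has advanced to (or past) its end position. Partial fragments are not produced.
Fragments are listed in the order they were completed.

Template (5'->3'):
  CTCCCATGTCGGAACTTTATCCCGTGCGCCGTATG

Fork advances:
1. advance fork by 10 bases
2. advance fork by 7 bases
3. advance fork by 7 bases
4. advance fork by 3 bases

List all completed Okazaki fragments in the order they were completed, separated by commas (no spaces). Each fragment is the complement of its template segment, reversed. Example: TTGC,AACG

Answer: GGAG,CATG,CCGA,AGTT,ATAA,CGGG

Derivation:
Step 1: advance 10 -> fork_pos = 0 + 10 = 10. Reached multiple(s) of 4: 4, 8 -> fragments 1-2 completed (2 total).
Step 2: advance 7 -> fork_pos = 10 + 7 = 17. Reached multiple(s) of 4: 12, 16 -> fragments 3-4 completed (4 total).
Step 3: advance 7 -> fork_pos = 17 + 7 = 24. Reached multiple(s) of 4: 20, 24 -> fragments 5-6 completed (6 total).
Step 4: advance 3 -> fork_pos = 24 + 3 = 27. Next multiple of 4 is 28 (not reached); still 6 fragment(s).
Final fork_pos = 27, so 6 fragment(s) are complete. Build each: template segment -> complement -> reverse.
Fragment 1: template[0:4] = CTCC -> complement GAGG -> reversed GGAG
Fragment 2: template[4:8] = CATG -> complement GTAC -> reversed CATG
Fragment 3: template[8:12] = TCGG -> complement AGCC -> reversed CCGA
Fragment 4: template[12:16] = AACT -> complement TTGA -> reversed AGTT
Fragment 5: template[16:20] = TTAT -> complement AATA -> reversed ATAA
Fragment 6: template[20:24] = CCCG -> complement GGGC -> reversed CGGG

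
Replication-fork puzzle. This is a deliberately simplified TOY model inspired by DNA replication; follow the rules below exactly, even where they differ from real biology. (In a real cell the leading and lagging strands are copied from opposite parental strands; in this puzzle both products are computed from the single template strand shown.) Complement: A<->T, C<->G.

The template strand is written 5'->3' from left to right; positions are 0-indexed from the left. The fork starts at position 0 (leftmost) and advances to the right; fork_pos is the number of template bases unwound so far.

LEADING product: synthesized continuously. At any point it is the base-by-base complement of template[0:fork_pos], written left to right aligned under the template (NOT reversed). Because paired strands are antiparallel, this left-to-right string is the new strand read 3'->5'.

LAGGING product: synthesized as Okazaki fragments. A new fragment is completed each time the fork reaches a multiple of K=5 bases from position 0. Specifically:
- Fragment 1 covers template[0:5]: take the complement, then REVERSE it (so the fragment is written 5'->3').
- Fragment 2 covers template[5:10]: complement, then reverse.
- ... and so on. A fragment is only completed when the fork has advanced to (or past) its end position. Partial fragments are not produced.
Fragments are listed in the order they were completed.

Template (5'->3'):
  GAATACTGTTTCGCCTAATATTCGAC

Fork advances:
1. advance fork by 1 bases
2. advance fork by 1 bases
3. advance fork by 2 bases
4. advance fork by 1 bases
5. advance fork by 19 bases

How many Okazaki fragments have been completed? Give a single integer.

Step 1: advance 1 -> fork_pos = 0 + 1 = 1. Next multiple of 5 is 5 (not reached); still 0 fragment(s).
Step 2: advance 1 -> fork_pos = 1 + 1 = 2. Next multiple of 5 is 5 (not reached); still 0 fragment(s).
Step 3: advance 2 -> fork_pos = 2 + 2 = 4. Next multiple of 5 is 5 (not reached); still 0 fragment(s).
Step 4: advance 1 -> fork_pos = 4 + 1 = 5. Reached multiple(s) of 5: 5 -> fragment 1 completed (1 total).
Step 5: advance 19 -> fork_pos = 5 + 19 = 24. Reached multiple(s) of 5: 10, 15, 20 -> fragments 2-4 completed (4 total).
Check: final fork_pos = 24; the multiples of 5 that are <= 24 are 5..20 -> 24 // 5 = 4 completed fragment(s).

Answer: 4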